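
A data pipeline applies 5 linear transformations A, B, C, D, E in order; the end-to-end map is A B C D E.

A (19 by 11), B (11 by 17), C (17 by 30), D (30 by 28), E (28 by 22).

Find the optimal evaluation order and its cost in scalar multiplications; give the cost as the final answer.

Adjacent pairs: AB = 19·11·17 = 3553; BC = 11·17·30 = 5610; CD = 17·30·28 = 14280; DE = 30·28·22 = 18480.
Length 3: A..C: k=1: 0+5610+19·11·30=11880; k=2: 3553+0+19·17·30=13243 → min 11880 | B..D: k=2: 0+14280+11·17·28=19516; k=3: 5610+0+11·30·28=14850 → min 14850 | C..E: k=3: 0+18480+17·30·22=29700; k=4: 14280+0+17·28·22=24752 → min 24752.
Length 4: A..D: k=1: 0+14850+19·11·28=20702; k=2: 3553+14280+19·17·28=26877; k=3: 11880+0+19·30·28=27840 → min 20702 | B..E: k=2: 0+24752+11·17·22=28866; k=3: 5610+18480+11·30·22=31350; k=4: 14850+0+11·28·22=21626 → min 21626.
Length 5: A..E: k=1: 0+21626+19·11·22=26224; k=2: 3553+24752+19·17·22=35411; k=3: 11880+18480+19·30·22=42900; k=4: 20702+0+19·28·22=32406 → min 26224.
Optimal parenthesization: (A (((B C) D) E)) with cost 26224.

26224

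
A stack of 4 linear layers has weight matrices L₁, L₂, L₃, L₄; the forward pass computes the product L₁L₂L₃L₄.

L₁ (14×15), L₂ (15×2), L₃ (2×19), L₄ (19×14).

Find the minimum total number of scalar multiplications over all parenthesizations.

Adjacent pairs: L₁L₂ = 14·15·2 = 420; L₂L₃ = 15·2·19 = 570; L₃L₄ = 2·19·14 = 532.
Length 3: L₁..L₃: k=1: 0+570+14·15·19=4560; k=2: 420+0+14·2·19=952 → min 952 | L₂..L₄: k=2: 0+532+15·2·14=952; k=3: 570+0+15·19·14=4560 → min 952.
Length 4: L₁..L₄: k=1: 0+952+14·15·14=3892; k=2: 420+532+14·2·14=1344; k=3: 952+0+14·19·14=4676 → min 1344.
Optimal order: ((L₁L₂)(L₃L₄)) with cost 1344.

1344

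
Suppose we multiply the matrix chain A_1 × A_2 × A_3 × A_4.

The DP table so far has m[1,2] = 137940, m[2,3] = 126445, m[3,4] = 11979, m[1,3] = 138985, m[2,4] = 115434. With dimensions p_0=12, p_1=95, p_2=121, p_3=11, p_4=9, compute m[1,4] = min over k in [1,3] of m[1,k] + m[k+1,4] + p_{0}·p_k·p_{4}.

m[1,4] = min over k∈[1,3] of m[1,k]+m[k+1,4]+p_{0}·p_k·p_{4}.
k=1: 0 + 115434 + 12·95·9 = 125694; k=2: 137940 + 11979 + 12·121·9 = 162987; k=3: 138985 + 0 + 12·11·9 = 140173.
Minimum: 125694 at k=1.

125694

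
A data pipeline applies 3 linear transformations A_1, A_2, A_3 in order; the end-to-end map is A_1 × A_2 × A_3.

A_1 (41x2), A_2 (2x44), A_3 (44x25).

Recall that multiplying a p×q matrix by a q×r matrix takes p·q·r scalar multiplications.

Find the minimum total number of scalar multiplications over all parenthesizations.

Order (A_1 × (A_2 × A_3)): (A_2 × A_3): 2×44 by 44×25 → 2×25, cost 2·44·25 = 2200; (A_1 × (A_2 × A_3)): 41×2 by 2×25 → 41×25, cost 41·2·25 = 2050; cumulative 4250. Total 4250.
Order ((A_1 × A_2) × A_3): (A_1 × A_2): 41×2 by 2×44 → 41×44, cost 41·2·44 = 3608; ((A_1 × A_2) × A_3): 41×44 by 44×25 → 41×25, cost 41·44·25 = 45100; cumulative 48708. Total 48708.
Minimum: 4250.

4250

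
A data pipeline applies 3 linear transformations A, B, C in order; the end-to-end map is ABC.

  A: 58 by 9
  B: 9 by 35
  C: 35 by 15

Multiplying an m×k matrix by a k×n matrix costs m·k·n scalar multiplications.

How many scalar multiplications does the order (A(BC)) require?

(BC): 9×35 by 35×15 → 9×15, cost 9·35·15 = 4725
(A(BC)): 58×9 by 9×15 → 58×15, cost 58·9·15 = 7830; cumulative 12555
Total: 12555 scalar multiplications.

12555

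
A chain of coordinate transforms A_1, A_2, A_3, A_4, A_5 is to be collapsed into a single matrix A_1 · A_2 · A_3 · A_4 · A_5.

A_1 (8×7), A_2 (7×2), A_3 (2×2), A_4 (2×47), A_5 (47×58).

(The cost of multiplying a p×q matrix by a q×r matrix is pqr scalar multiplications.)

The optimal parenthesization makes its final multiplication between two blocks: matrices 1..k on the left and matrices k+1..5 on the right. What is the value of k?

Adjacent pairs: A_1A_2 = 8·7·2 = 112; A_2A_3 = 7·2·2 = 28; A_3A_4 = 2·2·47 = 188; A_4A_5 = 2·47·58 = 5452.
Length 3: A_1..A_3: k=1: 0+28+8·7·2=140; k=2: 112+0+8·2·2=144 → min 140 | A_2..A_4: k=2: 0+188+7·2·47=846; k=3: 28+0+7·2·47=686 → min 686 | A_3..A_5: k=3: 0+5452+2·2·58=5684; k=4: 188+0+2·47·58=5640 → min 5640.
Length 4: A_1..A_4: k=1: 0+686+8·7·47=3318; k=2: 112+188+8·2·47=1052; k=3: 140+0+8·2·47=892 → min 892 | A_2..A_5: k=2: 0+5640+7·2·58=6452; k=3: 28+5452+7·2·58=6292; k=4: 686+0+7·47·58=19768 → min 6292.
Top-level splits: k=1: (A_1..A_1)·(A_2..A_5) → 0+6292+8·7·58 = 9540; k=2: (A_1..A_2)·(A_3..A_5) → 112+5640+8·2·58 = 6680; k=3: (A_1..A_3)·(A_4..A_5) → 140+5452+8·2·58 = 6520; k=4: (A_1..A_4)·(A_5..A_5) → 892+0+8·47·58 = 22700.
Best split is after A_3, i.e. k = 3.

3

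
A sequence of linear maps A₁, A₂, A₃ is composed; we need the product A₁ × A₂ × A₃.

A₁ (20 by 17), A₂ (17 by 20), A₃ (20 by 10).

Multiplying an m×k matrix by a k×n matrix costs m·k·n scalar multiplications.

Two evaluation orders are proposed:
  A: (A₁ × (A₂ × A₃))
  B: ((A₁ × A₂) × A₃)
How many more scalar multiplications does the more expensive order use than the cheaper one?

4000

Order A = (A₁ × (A₂ × A₃)): (A₂ × A₃): 17×20 by 20×10 → 17×10, cost 17·20·10 = 3400; (A₁ × (A₂ × A₃)): 20×17 by 17×10 → 20×10, cost 20·17·10 = 3400; cumulative 6800. Total 6800.
Order B = ((A₁ × A₂) × A₃): (A₁ × A₂): 20×17 by 17×20 → 20×20, cost 20·17·20 = 6800; ((A₁ × A₂) × A₃): 20×20 by 20×10 → 20×10, cost 20·20·10 = 4000; cumulative 10800. Total 10800.
Difference: |6800 − 10800| = 4000.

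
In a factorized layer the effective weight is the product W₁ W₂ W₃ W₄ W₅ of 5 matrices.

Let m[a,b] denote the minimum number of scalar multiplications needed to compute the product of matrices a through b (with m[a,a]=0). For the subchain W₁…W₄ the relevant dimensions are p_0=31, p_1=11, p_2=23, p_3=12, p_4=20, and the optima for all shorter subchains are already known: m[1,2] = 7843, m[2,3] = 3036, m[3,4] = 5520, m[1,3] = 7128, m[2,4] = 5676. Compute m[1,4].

12496

m[1,4] = min over k∈[1,3] of m[1,k]+m[k+1,4]+p_{0}·p_k·p_{4}.
k=1: 0 + 5676 + 31·11·20 = 12496; k=2: 7843 + 5520 + 31·23·20 = 27623; k=3: 7128 + 0 + 31·12·20 = 14568.
Minimum: 12496 at k=1.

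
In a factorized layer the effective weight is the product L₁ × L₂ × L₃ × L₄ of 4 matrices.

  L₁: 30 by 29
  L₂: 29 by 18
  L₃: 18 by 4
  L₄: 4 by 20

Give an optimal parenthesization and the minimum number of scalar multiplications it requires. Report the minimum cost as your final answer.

7968

Adjacent pairs: L₁L₂ = 30·29·18 = 15660; L₂L₃ = 29·18·4 = 2088; L₃L₄ = 18·4·20 = 1440.
Length 3: L₁..L₃: k=1: 0+2088+30·29·4=5568; k=2: 15660+0+30·18·4=17820 → min 5568 | L₂..L₄: k=2: 0+1440+29·18·20=11880; k=3: 2088+0+29·4·20=4408 → min 4408.
Length 4: L₁..L₄: k=1: 0+4408+30·29·20=21808; k=2: 15660+1440+30·18·20=27900; k=3: 5568+0+30·4·20=7968 → min 7968.
Optimal parenthesization: ((L₁ × (L₂ × L₃)) × L₄) with cost 7968.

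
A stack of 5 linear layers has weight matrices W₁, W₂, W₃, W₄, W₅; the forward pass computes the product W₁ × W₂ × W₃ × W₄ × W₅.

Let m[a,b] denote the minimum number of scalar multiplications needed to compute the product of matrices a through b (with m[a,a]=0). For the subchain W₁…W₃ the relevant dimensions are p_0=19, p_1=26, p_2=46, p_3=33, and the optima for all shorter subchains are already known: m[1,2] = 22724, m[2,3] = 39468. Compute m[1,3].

51566

m[1,3] = min over k∈[1,2] of m[1,k]+m[k+1,3]+p_{0}·p_k·p_{3}.
k=1: 0 + 39468 + 19·26·33 = 55770; k=2: 22724 + 0 + 19·46·33 = 51566.
Minimum: 51566 at k=2.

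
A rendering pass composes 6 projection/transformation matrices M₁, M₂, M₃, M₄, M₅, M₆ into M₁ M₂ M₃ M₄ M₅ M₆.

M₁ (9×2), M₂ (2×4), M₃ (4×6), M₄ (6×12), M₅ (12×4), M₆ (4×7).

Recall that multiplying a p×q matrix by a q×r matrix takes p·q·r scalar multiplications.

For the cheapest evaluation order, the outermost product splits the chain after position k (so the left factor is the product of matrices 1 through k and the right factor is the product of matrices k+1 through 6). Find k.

1

Adjacent pairs: M₁M₂ = 9·2·4 = 72; M₂M₃ = 2·4·6 = 48; M₃M₄ = 4·6·12 = 288; M₄M₅ = 6·12·4 = 288; M₅M₆ = 12·4·7 = 336.
Length 3: M₁..M₃: k=1: 0+48+9·2·6=156; k=2: 72+0+9·4·6=288 → min 156 | M₂..M₄: k=2: 0+288+2·4·12=384; k=3: 48+0+2·6·12=192 → min 192 | M₃..M₅: k=3: 0+288+4·6·4=384; k=4: 288+0+4·12·4=480 → min 384 | M₄..M₆: k=4: 0+336+6·12·7=840; k=5: 288+0+6·4·7=456 → min 456.
Length 4: M₁..M₄: k=1: 0+192+9·2·12=408; k=2: 72+288+9·4·12=792; k=3: 156+0+9·6·12=804 → min 408 | M₂..M₅: k=2: 0+384+2·4·4=416; k=3: 48+288+2·6·4=384; k=4: 192+0+2·12·4=288 → min 288 | M₃..M₆: k=3: 0+456+4·6·7=624; k=4: 288+336+4·12·7=960; k=5: 384+0+4·4·7=496 → min 496.
Length 5: M₁..M₅: k=1: 0+288+9·2·4=360; k=2: 72+384+9·4·4=600; k=3: 156+288+9·6·4=660; k=4: 408+0+9·12·4=840 → min 360 | M₂..M₆: k=2: 0+496+2·4·7=552; k=3: 48+456+2·6·7=588; k=4: 192+336+2·12·7=696; k=5: 288+0+2·4·7=344 → min 344.
Top-level splits: k=1: (M₁..M₁)·(M₂..M₆) → 0+344+9·2·7 = 470; k=2: (M₁..M₂)·(M₃..M₆) → 72+496+9·4·7 = 820; k=3: (M₁..M₃)·(M₄..M₆) → 156+456+9·6·7 = 990; k=4: (M₁..M₄)·(M₅..M₆) → 408+336+9·12·7 = 1500; k=5: (M₁..M₅)·(M₆..M₆) → 360+0+9·4·7 = 612.
Best split is after M₁, i.e. k = 1.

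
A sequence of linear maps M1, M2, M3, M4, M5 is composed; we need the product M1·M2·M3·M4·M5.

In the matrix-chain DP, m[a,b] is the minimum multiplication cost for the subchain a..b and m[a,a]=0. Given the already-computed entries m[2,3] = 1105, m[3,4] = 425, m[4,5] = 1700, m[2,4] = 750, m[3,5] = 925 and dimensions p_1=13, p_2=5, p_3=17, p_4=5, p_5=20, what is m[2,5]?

2050

m[2,5] = min over k∈[2,4] of m[2,k]+m[k+1,5]+p_{1}·p_k·p_{5}.
k=2: 0 + 925 + 13·5·20 = 2225; k=3: 1105 + 1700 + 13·17·20 = 7225; k=4: 750 + 0 + 13·5·20 = 2050.
Minimum: 2050 at k=4.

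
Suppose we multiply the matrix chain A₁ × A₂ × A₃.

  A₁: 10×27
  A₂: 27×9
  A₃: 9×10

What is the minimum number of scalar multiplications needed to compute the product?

Order (A₁ × (A₂ × A₃)): (A₂ × A₃): 27×9 by 9×10 → 27×10, cost 27·9·10 = 2430; (A₁ × (A₂ × A₃)): 10×27 by 27×10 → 10×10, cost 10·27·10 = 2700; cumulative 5130. Total 5130.
Order ((A₁ × A₂) × A₃): (A₁ × A₂): 10×27 by 27×9 → 10×9, cost 10·27·9 = 2430; ((A₁ × A₂) × A₃): 10×9 by 9×10 → 10×10, cost 10·9·10 = 900; cumulative 3330. Total 3330.
Minimum: 3330.

3330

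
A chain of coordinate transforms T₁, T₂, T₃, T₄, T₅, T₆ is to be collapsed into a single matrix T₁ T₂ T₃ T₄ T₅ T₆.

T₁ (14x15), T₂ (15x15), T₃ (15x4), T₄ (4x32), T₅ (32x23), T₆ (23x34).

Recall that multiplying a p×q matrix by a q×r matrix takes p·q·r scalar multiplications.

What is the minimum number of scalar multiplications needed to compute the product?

Adjacent pairs: T₁T₂ = 14·15·15 = 3150; T₂T₃ = 15·15·4 = 900; T₃T₄ = 15·4·32 = 1920; T₄T₅ = 4·32·23 = 2944; T₅T₆ = 32·23·34 = 25024.
Length 3: T₁..T₃: k=1: 0+900+14·15·4=1740; k=2: 3150+0+14·15·4=3990 → min 1740 | T₂..T₄: k=2: 0+1920+15·15·32=9120; k=3: 900+0+15·4·32=2820 → min 2820 | T₃..T₅: k=3: 0+2944+15·4·23=4324; k=4: 1920+0+15·32·23=12960 → min 4324 | T₄..T₆: k=4: 0+25024+4·32·34=29376; k=5: 2944+0+4·23·34=6072 → min 6072.
Length 4: T₁..T₄: k=1: 0+2820+14·15·32=9540; k=2: 3150+1920+14·15·32=11790; k=3: 1740+0+14·4·32=3532 → min 3532 | T₂..T₅: k=2: 0+4324+15·15·23=9499; k=3: 900+2944+15·4·23=5224; k=4: 2820+0+15·32·23=13860 → min 5224 | T₃..T₆: k=3: 0+6072+15·4·34=8112; k=4: 1920+25024+15·32·34=43264; k=5: 4324+0+15·23·34=16054 → min 8112.
Length 5: T₁..T₅: k=1: 0+5224+14·15·23=10054; k=2: 3150+4324+14·15·23=12304; k=3: 1740+2944+14·4·23=5972; k=4: 3532+0+14·32·23=13836 → min 5972 | T₂..T₆: k=2: 0+8112+15·15·34=15762; k=3: 900+6072+15·4·34=9012; k=4: 2820+25024+15·32·34=44164; k=5: 5224+0+15·23·34=16954 → min 9012.
Length 6: T₁..T₆: k=1: 0+9012+14·15·34=16152; k=2: 3150+8112+14·15·34=18402; k=3: 1740+6072+14·4·34=9716; k=4: 3532+25024+14·32·34=43788; k=5: 5972+0+14·23·34=16920 → min 9716.
Optimal order: ((T₁ (T₂ T₃)) ((T₄ T₅) T₆)) with cost 9716.

9716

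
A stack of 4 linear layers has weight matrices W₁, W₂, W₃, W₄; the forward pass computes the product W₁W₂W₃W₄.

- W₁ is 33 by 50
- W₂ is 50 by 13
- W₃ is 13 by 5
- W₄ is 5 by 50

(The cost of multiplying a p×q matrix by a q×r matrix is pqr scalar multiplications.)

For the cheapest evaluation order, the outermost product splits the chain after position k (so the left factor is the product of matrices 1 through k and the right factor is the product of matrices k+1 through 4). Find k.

3

Adjacent pairs: W₁W₂ = 33·50·13 = 21450; W₂W₃ = 50·13·5 = 3250; W₃W₄ = 13·5·50 = 3250.
Length 3: W₁..W₃: k=1: 0+3250+33·50·5=11500; k=2: 21450+0+33·13·5=23595 → min 11500 | W₂..W₄: k=2: 0+3250+50·13·50=35750; k=3: 3250+0+50·5·50=15750 → min 15750.
Top-level splits: k=1: (W₁..W₁)·(W₂..W₄) → 0+15750+33·50·50 = 98250; k=2: (W₁..W₂)·(W₃..W₄) → 21450+3250+33·13·50 = 46150; k=3: (W₁..W₃)·(W₄..W₄) → 11500+0+33·5·50 = 19750.
Best split is after W₃, i.e. k = 3.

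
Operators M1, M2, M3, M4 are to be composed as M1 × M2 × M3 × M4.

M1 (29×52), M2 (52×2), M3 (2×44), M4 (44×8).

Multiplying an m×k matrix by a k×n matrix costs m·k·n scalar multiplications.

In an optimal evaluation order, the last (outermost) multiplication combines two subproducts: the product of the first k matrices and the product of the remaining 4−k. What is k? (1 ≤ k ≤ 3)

Adjacent pairs: M1M2 = 29·52·2 = 3016; M2M3 = 52·2·44 = 4576; M3M4 = 2·44·8 = 704.
Length 3: M1..M3: k=1: 0+4576+29·52·44=70928; k=2: 3016+0+29·2·44=5568 → min 5568 | M2..M4: k=2: 0+704+52·2·8=1536; k=3: 4576+0+52·44·8=22880 → min 1536.
Top-level splits: k=1: (M1..M1)·(M2..M4) → 0+1536+29·52·8 = 13600; k=2: (M1..M2)·(M3..M4) → 3016+704+29·2·8 = 4184; k=3: (M1..M3)·(M4..M4) → 5568+0+29·44·8 = 15776.
Best split is after M2, i.e. k = 2.

2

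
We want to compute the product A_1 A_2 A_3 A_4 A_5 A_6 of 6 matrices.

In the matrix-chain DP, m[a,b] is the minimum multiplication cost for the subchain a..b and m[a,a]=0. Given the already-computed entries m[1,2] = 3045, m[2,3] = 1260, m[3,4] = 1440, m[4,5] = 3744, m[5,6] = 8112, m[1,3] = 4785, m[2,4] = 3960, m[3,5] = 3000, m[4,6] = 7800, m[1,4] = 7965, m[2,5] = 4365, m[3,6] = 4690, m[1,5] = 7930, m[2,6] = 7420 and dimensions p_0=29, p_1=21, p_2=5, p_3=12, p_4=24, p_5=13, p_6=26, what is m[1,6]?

11505

m[1,6] = min over k∈[1,5] of m[1,k]+m[k+1,6]+p_{0}·p_k·p_{6}.
k=1: 0 + 7420 + 29·21·26 = 23254; k=2: 3045 + 4690 + 29·5·26 = 11505; k=3: 4785 + 7800 + 29·12·26 = 21633; k=4: 7965 + 8112 + 29·24·26 = 34173; k=5: 7930 + 0 + 29·13·26 = 17732.
Minimum: 11505 at k=2.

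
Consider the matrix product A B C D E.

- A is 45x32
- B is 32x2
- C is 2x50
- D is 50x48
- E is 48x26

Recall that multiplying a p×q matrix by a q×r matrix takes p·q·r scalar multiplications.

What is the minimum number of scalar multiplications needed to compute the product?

12516

Adjacent pairs: AB = 45·32·2 = 2880; BC = 32·2·50 = 3200; CD = 2·50·48 = 4800; DE = 50·48·26 = 62400.
Length 3: A..C: k=1: 0+3200+45·32·50=75200; k=2: 2880+0+45·2·50=7380 → min 7380 | B..D: k=2: 0+4800+32·2·48=7872; k=3: 3200+0+32·50·48=80000 → min 7872 | C..E: k=3: 0+62400+2·50·26=65000; k=4: 4800+0+2·48·26=7296 → min 7296.
Length 4: A..D: k=1: 0+7872+45·32·48=76992; k=2: 2880+4800+45·2·48=12000; k=3: 7380+0+45·50·48=115380 → min 12000 | B..E: k=2: 0+7296+32·2·26=8960; k=3: 3200+62400+32·50·26=107200; k=4: 7872+0+32·48·26=47808 → min 8960.
Length 5: A..E: k=1: 0+8960+45·32·26=46400; k=2: 2880+7296+45·2·26=12516; k=3: 7380+62400+45·50·26=128280; k=4: 12000+0+45·48·26=68160 → min 12516.
Optimal order: ((A B) ((C D) E)) with cost 12516.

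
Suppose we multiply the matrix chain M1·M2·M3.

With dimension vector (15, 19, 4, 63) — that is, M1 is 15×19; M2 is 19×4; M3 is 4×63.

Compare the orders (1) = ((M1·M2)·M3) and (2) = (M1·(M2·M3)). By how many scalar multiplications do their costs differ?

Order (1) = ((M1·M2)·M3): (M1·M2): 15×19 by 19×4 → 15×4, cost 15·19·4 = 1140; ((M1·M2)·M3): 15×4 by 4×63 → 15×63, cost 15·4·63 = 3780; cumulative 4920. Total 4920.
Order (2) = (M1·(M2·M3)): (M2·M3): 19×4 by 4×63 → 19×63, cost 19·4·63 = 4788; (M1·(M2·M3)): 15×19 by 19×63 → 15×63, cost 15·19·63 = 17955; cumulative 22743. Total 22743.
Difference: |4920 − 22743| = 17823.

17823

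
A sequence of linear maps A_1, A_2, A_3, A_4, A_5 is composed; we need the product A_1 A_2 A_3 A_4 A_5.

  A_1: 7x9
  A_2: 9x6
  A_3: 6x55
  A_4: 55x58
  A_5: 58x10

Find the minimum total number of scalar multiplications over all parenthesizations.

Adjacent pairs: A_1A_2 = 7·9·6 = 378; A_2A_3 = 9·6·55 = 2970; A_3A_4 = 6·55·58 = 19140; A_4A_5 = 55·58·10 = 31900.
Length 3: A_1..A_3: k=1: 0+2970+7·9·55=6435; k=2: 378+0+7·6·55=2688 → min 2688 | A_2..A_4: k=2: 0+19140+9·6·58=22272; k=3: 2970+0+9·55·58=31680 → min 22272 | A_3..A_5: k=3: 0+31900+6·55·10=35200; k=4: 19140+0+6·58·10=22620 → min 22620.
Length 4: A_1..A_4: k=1: 0+22272+7·9·58=25926; k=2: 378+19140+7·6·58=21954; k=3: 2688+0+7·55·58=25018 → min 21954 | A_2..A_5: k=2: 0+22620+9·6·10=23160; k=3: 2970+31900+9·55·10=39820; k=4: 22272+0+9·58·10=27492 → min 23160.
Length 5: A_1..A_5: k=1: 0+23160+7·9·10=23790; k=2: 378+22620+7·6·10=23418; k=3: 2688+31900+7·55·10=38438; k=4: 21954+0+7·58·10=26014 → min 23418.
Optimal order: ((A_1 A_2) ((A_3 A_4) A_5)) with cost 23418.

23418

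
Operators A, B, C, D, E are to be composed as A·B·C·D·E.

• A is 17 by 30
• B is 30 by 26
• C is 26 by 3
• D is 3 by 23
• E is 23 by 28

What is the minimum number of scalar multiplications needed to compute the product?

7230

Adjacent pairs: AB = 17·30·26 = 13260; BC = 30·26·3 = 2340; CD = 26·3·23 = 1794; DE = 3·23·28 = 1932.
Length 3: A..C: k=1: 0+2340+17·30·3=3870; k=2: 13260+0+17·26·3=14586 → min 3870 | B..D: k=2: 0+1794+30·26·23=19734; k=3: 2340+0+30·3·23=4410 → min 4410 | C..E: k=3: 0+1932+26·3·28=4116; k=4: 1794+0+26·23·28=18538 → min 4116.
Length 4: A..D: k=1: 0+4410+17·30·23=16140; k=2: 13260+1794+17·26·23=25220; k=3: 3870+0+17·3·23=5043 → min 5043 | B..E: k=2: 0+4116+30·26·28=25956; k=3: 2340+1932+30·3·28=6792; k=4: 4410+0+30·23·28=23730 → min 6792.
Length 5: A..E: k=1: 0+6792+17·30·28=21072; k=2: 13260+4116+17·26·28=29752; k=3: 3870+1932+17·3·28=7230; k=4: 5043+0+17·23·28=15991 → min 7230.
Optimal order: ((A·(B·C))·(D·E)) with cost 7230.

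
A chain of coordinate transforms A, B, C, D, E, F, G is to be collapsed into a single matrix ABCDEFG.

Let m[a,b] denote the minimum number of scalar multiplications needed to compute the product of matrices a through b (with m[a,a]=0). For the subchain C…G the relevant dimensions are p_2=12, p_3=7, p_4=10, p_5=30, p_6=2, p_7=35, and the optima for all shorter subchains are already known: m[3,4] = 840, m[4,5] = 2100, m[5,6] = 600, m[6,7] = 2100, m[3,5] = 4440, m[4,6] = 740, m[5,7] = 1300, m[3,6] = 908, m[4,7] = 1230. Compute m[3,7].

1748

m[3,7] = min over k∈[3,6] of m[3,k]+m[k+1,7]+p_{2}·p_k·p_{7}.
k=3: 0 + 1230 + 12·7·35 = 4170; k=4: 840 + 1300 + 12·10·35 = 6340; k=5: 4440 + 2100 + 12·30·35 = 19140; k=6: 908 + 0 + 12·2·35 = 1748.
Minimum: 1748 at k=6.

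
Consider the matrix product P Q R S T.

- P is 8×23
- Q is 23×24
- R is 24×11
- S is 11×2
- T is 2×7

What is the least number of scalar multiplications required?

2112

Adjacent pairs: PQ = 8·23·24 = 4416; QR = 23·24·11 = 6072; RS = 24·11·2 = 528; ST = 11·2·7 = 154.
Length 3: P..R: k=1: 0+6072+8·23·11=8096; k=2: 4416+0+8·24·11=6528 → min 6528 | Q..S: k=2: 0+528+23·24·2=1632; k=3: 6072+0+23·11·2=6578 → min 1632 | R..T: k=3: 0+154+24·11·7=2002; k=4: 528+0+24·2·7=864 → min 864.
Length 4: P..S: k=1: 0+1632+8·23·2=2000; k=2: 4416+528+8·24·2=5328; k=3: 6528+0+8·11·2=6704 → min 2000 | Q..T: k=2: 0+864+23·24·7=4728; k=3: 6072+154+23·11·7=7997; k=4: 1632+0+23·2·7=1954 → min 1954.
Length 5: P..T: k=1: 0+1954+8·23·7=3242; k=2: 4416+864+8·24·7=6624; k=3: 6528+154+8·11·7=7298; k=4: 2000+0+8·2·7=2112 → min 2112.
Optimal order: ((P (Q (R S))) T) with cost 2112.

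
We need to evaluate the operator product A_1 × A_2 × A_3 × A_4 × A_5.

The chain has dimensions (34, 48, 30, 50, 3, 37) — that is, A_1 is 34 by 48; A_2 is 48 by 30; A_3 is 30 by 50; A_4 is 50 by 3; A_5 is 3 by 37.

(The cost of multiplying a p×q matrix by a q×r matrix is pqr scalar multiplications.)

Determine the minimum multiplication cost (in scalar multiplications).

Adjacent pairs: A_1A_2 = 34·48·30 = 48960; A_2A_3 = 48·30·50 = 72000; A_3A_4 = 30·50·3 = 4500; A_4A_5 = 50·3·37 = 5550.
Length 3: A_1..A_3: k=1: 0+72000+34·48·50=153600; k=2: 48960+0+34·30·50=99960 → min 99960 | A_2..A_4: k=2: 0+4500+48·30·3=8820; k=3: 72000+0+48·50·3=79200 → min 8820 | A_3..A_5: k=3: 0+5550+30·50·37=61050; k=4: 4500+0+30·3·37=7830 → min 7830.
Length 4: A_1..A_4: k=1: 0+8820+34·48·3=13716; k=2: 48960+4500+34·30·3=56520; k=3: 99960+0+34·50·3=105060 → min 13716 | A_2..A_5: k=2: 0+7830+48·30·37=61110; k=3: 72000+5550+48·50·37=166350; k=4: 8820+0+48·3·37=14148 → min 14148.
Length 5: A_1..A_5: k=1: 0+14148+34·48·37=74532; k=2: 48960+7830+34·30·37=94530; k=3: 99960+5550+34·50·37=168410; k=4: 13716+0+34·3·37=17490 → min 17490.
Optimal order: ((A_1 × (A_2 × (A_3 × A_4))) × A_5) with cost 17490.

17490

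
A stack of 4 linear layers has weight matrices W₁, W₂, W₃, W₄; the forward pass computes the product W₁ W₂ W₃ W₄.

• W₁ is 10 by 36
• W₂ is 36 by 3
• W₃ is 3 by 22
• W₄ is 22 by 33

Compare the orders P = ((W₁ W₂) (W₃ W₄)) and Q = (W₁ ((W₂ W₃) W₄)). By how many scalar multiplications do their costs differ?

Order P = ((W₁ W₂) (W₃ W₄)): (W₁ W₂): 10×36 by 36×3 → 10×3, cost 10·36·3 = 1080; (W₃ W₄): 3×22 by 22×33 → 3×33, cost 3·22·33 = 2178; ((W₁ W₂) (W₃ W₄)): 10×3 by 3×33 → 10×33, cost 10·3·33 = 990; cumulative 4248. Total 4248.
Order Q = (W₁ ((W₂ W₃) W₄)): (W₂ W₃): 36×3 by 3×22 → 36×22, cost 36·3·22 = 2376; ((W₂ W₃) W₄): 36×22 by 22×33 → 36×33, cost 36·22·33 = 26136; cumulative 28512; (W₁ ((W₂ W₃) W₄)): 10×36 by 36×33 → 10×33, cost 10·36·33 = 11880; cumulative 40392. Total 40392.
Difference: |4248 − 40392| = 36144.

36144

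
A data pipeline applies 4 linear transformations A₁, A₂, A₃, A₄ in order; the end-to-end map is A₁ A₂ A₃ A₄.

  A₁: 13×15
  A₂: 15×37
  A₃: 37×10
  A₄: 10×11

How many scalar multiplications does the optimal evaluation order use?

Adjacent pairs: A₁A₂ = 13·15·37 = 7215; A₂A₃ = 15·37·10 = 5550; A₃A₄ = 37·10·11 = 4070.
Length 3: A₁..A₃: k=1: 0+5550+13·15·10=7500; k=2: 7215+0+13·37·10=12025 → min 7500 | A₂..A₄: k=2: 0+4070+15·37·11=10175; k=3: 5550+0+15·10·11=7200 → min 7200.
Length 4: A₁..A₄: k=1: 0+7200+13·15·11=9345; k=2: 7215+4070+13·37·11=16576; k=3: 7500+0+13·10·11=8930 → min 8930.
Optimal order: ((A₁ (A₂ A₃)) A₄) with cost 8930.

8930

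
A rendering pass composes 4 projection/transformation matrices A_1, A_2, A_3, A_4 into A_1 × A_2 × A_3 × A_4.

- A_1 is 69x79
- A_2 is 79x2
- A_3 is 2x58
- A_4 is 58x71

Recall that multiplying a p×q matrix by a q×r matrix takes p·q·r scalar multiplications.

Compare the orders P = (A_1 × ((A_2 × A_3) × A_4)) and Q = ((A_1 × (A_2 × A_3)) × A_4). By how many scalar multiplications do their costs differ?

112043

Order P = (A_1 × ((A_2 × A_3) × A_4)): (A_2 × A_3): 79×2 by 2×58 → 79×58, cost 79·2·58 = 9164; ((A_2 × A_3) × A_4): 79×58 by 58×71 → 79×71, cost 79·58·71 = 325322; cumulative 334486; (A_1 × ((A_2 × A_3) × A_4)): 69×79 by 79×71 → 69×71, cost 69·79·71 = 387021; cumulative 721507. Total 721507.
Order Q = ((A_1 × (A_2 × A_3)) × A_4): (A_2 × A_3): 79×2 by 2×58 → 79×58, cost 79·2·58 = 9164; (A_1 × (A_2 × A_3)): 69×79 by 79×58 → 69×58, cost 69·79·58 = 316158; cumulative 325322; ((A_1 × (A_2 × A_3)) × A_4): 69×58 by 58×71 → 69×71, cost 69·58·71 = 284142; cumulative 609464. Total 609464.
Difference: |721507 − 609464| = 112043.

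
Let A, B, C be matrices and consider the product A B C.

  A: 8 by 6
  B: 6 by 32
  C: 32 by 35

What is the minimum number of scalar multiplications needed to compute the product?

8400

Order (A (B C)): (B C): 6×32 by 32×35 → 6×35, cost 6·32·35 = 6720; (A (B C)): 8×6 by 6×35 → 8×35, cost 8·6·35 = 1680; cumulative 8400. Total 8400.
Order ((A B) C): (A B): 8×6 by 6×32 → 8×32, cost 8·6·32 = 1536; ((A B) C): 8×32 by 32×35 → 8×35, cost 8·32·35 = 8960; cumulative 10496. Total 10496.
Minimum: 8400.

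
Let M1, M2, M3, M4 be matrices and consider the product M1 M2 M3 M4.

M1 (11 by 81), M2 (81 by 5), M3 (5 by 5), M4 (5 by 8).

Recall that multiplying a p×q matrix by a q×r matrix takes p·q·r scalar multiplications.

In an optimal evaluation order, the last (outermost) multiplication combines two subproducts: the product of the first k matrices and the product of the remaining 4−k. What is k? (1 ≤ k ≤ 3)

2

Adjacent pairs: M1M2 = 11·81·5 = 4455; M2M3 = 81·5·5 = 2025; M3M4 = 5·5·8 = 200.
Length 3: M1..M3: k=1: 0+2025+11·81·5=6480; k=2: 4455+0+11·5·5=4730 → min 4730 | M2..M4: k=2: 0+200+81·5·8=3440; k=3: 2025+0+81·5·8=5265 → min 3440.
Top-level splits: k=1: (M1..M1)·(M2..M4) → 0+3440+11·81·8 = 10568; k=2: (M1..M2)·(M3..M4) → 4455+200+11·5·8 = 5095; k=3: (M1..M3)·(M4..M4) → 4730+0+11·5·8 = 5170.
Best split is after M2, i.e. k = 2.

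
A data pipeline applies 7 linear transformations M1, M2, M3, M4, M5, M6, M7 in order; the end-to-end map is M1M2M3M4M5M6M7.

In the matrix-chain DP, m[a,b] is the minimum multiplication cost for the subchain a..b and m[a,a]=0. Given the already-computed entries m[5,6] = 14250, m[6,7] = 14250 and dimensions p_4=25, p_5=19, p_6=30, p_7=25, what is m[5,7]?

26125

m[5,7] = min over k∈[5,6] of m[5,k]+m[k+1,7]+p_{4}·p_k·p_{7}.
k=5: 0 + 14250 + 25·19·25 = 26125; k=6: 14250 + 0 + 25·30·25 = 33000.
Minimum: 26125 at k=5.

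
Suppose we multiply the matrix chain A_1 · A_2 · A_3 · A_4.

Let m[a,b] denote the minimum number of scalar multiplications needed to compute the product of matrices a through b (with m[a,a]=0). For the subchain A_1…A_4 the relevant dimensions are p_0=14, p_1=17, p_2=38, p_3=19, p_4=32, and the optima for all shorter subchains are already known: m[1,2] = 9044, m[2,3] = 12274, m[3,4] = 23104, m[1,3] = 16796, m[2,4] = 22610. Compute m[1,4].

25308

m[1,4] = min over k∈[1,3] of m[1,k]+m[k+1,4]+p_{0}·p_k·p_{4}.
k=1: 0 + 22610 + 14·17·32 = 30226; k=2: 9044 + 23104 + 14·38·32 = 49172; k=3: 16796 + 0 + 14·19·32 = 25308.
Minimum: 25308 at k=3.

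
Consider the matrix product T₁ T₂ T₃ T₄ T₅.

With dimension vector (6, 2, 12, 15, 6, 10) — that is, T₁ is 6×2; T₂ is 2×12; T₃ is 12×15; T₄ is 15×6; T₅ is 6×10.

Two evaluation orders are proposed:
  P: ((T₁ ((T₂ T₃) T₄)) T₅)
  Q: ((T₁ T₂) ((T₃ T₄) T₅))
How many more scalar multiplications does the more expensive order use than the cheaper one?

1692

Order P = ((T₁ ((T₂ T₃) T₄)) T₅): (T₂ T₃): 2×12 by 12×15 → 2×15, cost 2·12·15 = 360; ((T₂ T₃) T₄): 2×15 by 15×6 → 2×6, cost 2·15·6 = 180; cumulative 540; (T₁ ((T₂ T₃) T₄)): 6×2 by 2×6 → 6×6, cost 6·2·6 = 72; cumulative 612; ((T₁ ((T₂ T₃) T₄)) T₅): 6×6 by 6×10 → 6×10, cost 6·6·10 = 360; cumulative 972. Total 972.
Order Q = ((T₁ T₂) ((T₃ T₄) T₅)): (T₁ T₂): 6×2 by 2×12 → 6×12, cost 6·2·12 = 144; (T₃ T₄): 12×15 by 15×6 → 12×6, cost 12·15·6 = 1080; ((T₃ T₄) T₅): 12×6 by 6×10 → 12×10, cost 12·6·10 = 720; cumulative 1800; ((T₁ T₂) ((T₃ T₄) T₅)): 6×12 by 12×10 → 6×10, cost 6·12·10 = 720; cumulative 2664. Total 2664.
Difference: |972 − 2664| = 1692.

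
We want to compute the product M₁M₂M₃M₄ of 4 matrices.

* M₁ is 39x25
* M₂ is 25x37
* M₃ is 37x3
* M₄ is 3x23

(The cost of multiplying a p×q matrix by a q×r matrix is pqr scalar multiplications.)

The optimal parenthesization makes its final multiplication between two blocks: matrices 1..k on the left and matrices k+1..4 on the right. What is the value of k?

3

Adjacent pairs: M₁M₂ = 39·25·37 = 36075; M₂M₃ = 25·37·3 = 2775; M₃M₄ = 37·3·23 = 2553.
Length 3: M₁..M₃: k=1: 0+2775+39·25·3=5700; k=2: 36075+0+39·37·3=40404 → min 5700 | M₂..M₄: k=2: 0+2553+25·37·23=23828; k=3: 2775+0+25·3·23=4500 → min 4500.
Top-level splits: k=1: (M₁..M₁)·(M₂..M₄) → 0+4500+39·25·23 = 26925; k=2: (M₁..M₂)·(M₃..M₄) → 36075+2553+39·37·23 = 71817; k=3: (M₁..M₃)·(M₄..M₄) → 5700+0+39·3·23 = 8391.
Best split is after M₃, i.e. k = 3.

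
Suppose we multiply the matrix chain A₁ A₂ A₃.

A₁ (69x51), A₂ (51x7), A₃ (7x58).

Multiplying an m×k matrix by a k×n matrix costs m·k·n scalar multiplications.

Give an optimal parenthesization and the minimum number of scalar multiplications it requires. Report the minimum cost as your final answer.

52647

(A₁ (A₂ A₃)): cost 224808.
((A₁ A₂) A₃): cost 52647.
Optimal: ((A₁ A₂) A₃) with cost 52647.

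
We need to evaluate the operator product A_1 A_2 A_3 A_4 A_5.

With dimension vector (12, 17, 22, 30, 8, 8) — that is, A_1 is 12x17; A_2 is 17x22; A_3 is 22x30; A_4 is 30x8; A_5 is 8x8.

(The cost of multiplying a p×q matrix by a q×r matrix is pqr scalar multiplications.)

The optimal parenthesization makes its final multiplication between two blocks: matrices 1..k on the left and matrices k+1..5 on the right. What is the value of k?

Adjacent pairs: A_1A_2 = 12·17·22 = 4488; A_2A_3 = 17·22·30 = 11220; A_3A_4 = 22·30·8 = 5280; A_4A_5 = 30·8·8 = 1920.
Length 3: A_1..A_3: k=1: 0+11220+12·17·30=17340; k=2: 4488+0+12·22·30=12408 → min 12408 | A_2..A_4: k=2: 0+5280+17·22·8=8272; k=3: 11220+0+17·30·8=15300 → min 8272 | A_3..A_5: k=3: 0+1920+22·30·8=7200; k=4: 5280+0+22·8·8=6688 → min 6688.
Length 4: A_1..A_4: k=1: 0+8272+12·17·8=9904; k=2: 4488+5280+12·22·8=11880; k=3: 12408+0+12·30·8=15288 → min 9904 | A_2..A_5: k=2: 0+6688+17·22·8=9680; k=3: 11220+1920+17·30·8=17220; k=4: 8272+0+17·8·8=9360 → min 9360.
Top-level splits: k=1: (A_1..A_1)·(A_2..A_5) → 0+9360+12·17·8 = 10992; k=2: (A_1..A_2)·(A_3..A_5) → 4488+6688+12·22·8 = 13288; k=3: (A_1..A_3)·(A_4..A_5) → 12408+1920+12·30·8 = 17208; k=4: (A_1..A_4)·(A_5..A_5) → 9904+0+12·8·8 = 10672.
Best split is after A_4, i.e. k = 4.

4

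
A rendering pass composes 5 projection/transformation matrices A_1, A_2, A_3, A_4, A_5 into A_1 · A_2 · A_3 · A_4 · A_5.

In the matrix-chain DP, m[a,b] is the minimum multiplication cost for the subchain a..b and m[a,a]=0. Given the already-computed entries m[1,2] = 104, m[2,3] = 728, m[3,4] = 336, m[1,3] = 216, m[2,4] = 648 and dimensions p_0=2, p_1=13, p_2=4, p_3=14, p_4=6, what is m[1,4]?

384

m[1,4] = min over k∈[1,3] of m[1,k]+m[k+1,4]+p_{0}·p_k·p_{4}.
k=1: 0 + 648 + 2·13·6 = 804; k=2: 104 + 336 + 2·4·6 = 488; k=3: 216 + 0 + 2·14·6 = 384.
Minimum: 384 at k=3.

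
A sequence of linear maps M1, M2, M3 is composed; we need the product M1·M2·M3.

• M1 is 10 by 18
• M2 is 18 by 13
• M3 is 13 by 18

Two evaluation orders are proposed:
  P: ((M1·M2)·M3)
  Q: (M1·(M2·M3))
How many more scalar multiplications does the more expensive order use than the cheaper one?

Order P = ((M1·M2)·M3): (M1·M2): 10×18 by 18×13 → 10×13, cost 10·18·13 = 2340; ((M1·M2)·M3): 10×13 by 13×18 → 10×18, cost 10·13·18 = 2340; cumulative 4680. Total 4680.
Order Q = (M1·(M2·M3)): (M2·M3): 18×13 by 13×18 → 18×18, cost 18·13·18 = 4212; (M1·(M2·M3)): 10×18 by 18×18 → 10×18, cost 10·18·18 = 3240; cumulative 7452. Total 7452.
Difference: |4680 − 7452| = 2772.

2772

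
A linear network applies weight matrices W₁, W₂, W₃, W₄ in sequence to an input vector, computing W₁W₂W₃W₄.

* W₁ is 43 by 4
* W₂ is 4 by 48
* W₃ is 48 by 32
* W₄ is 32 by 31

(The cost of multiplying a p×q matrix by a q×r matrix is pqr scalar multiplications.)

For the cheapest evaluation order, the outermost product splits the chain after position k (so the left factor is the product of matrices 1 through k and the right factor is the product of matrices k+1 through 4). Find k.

1

Adjacent pairs: W₁W₂ = 43·4·48 = 8256; W₂W₃ = 4·48·32 = 6144; W₃W₄ = 48·32·31 = 47616.
Length 3: W₁..W₃: k=1: 0+6144+43·4·32=11648; k=2: 8256+0+43·48·32=74304 → min 11648 | W₂..W₄: k=2: 0+47616+4·48·31=53568; k=3: 6144+0+4·32·31=10112 → min 10112.
Top-level splits: k=1: (W₁..W₁)·(W₂..W₄) → 0+10112+43·4·31 = 15444; k=2: (W₁..W₂)·(W₃..W₄) → 8256+47616+43·48·31 = 119856; k=3: (W₁..W₃)·(W₄..W₄) → 11648+0+43·32·31 = 54304.
Best split is after W₁, i.e. k = 1.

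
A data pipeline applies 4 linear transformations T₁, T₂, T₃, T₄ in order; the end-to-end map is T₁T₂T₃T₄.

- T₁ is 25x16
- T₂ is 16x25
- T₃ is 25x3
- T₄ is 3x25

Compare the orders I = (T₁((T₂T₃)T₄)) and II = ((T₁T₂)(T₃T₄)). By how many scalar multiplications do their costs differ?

Order I = (T₁((T₂T₃)T₄)): (T₂T₃): 16×25 by 25×3 → 16×3, cost 16·25·3 = 1200; ((T₂T₃)T₄): 16×3 by 3×25 → 16×25, cost 16·3·25 = 1200; cumulative 2400; (T₁((T₂T₃)T₄)): 25×16 by 16×25 → 25×25, cost 25·16·25 = 10000; cumulative 12400. Total 12400.
Order II = ((T₁T₂)(T₃T₄)): (T₁T₂): 25×16 by 16×25 → 25×25, cost 25·16·25 = 10000; (T₃T₄): 25×3 by 3×25 → 25×25, cost 25·3·25 = 1875; ((T₁T₂)(T₃T₄)): 25×25 by 25×25 → 25×25, cost 25·25·25 = 15625; cumulative 27500. Total 27500.
Difference: |12400 − 27500| = 15100.

15100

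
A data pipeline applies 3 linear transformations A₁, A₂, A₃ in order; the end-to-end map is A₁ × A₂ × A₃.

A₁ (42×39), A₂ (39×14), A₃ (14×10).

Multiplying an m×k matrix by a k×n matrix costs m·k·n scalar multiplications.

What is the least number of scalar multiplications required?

21840

Order (A₁ × (A₂ × A₃)): (A₂ × A₃): 39×14 by 14×10 → 39×10, cost 39·14·10 = 5460; (A₁ × (A₂ × A₃)): 42×39 by 39×10 → 42×10, cost 42·39·10 = 16380; cumulative 21840. Total 21840.
Order ((A₁ × A₂) × A₃): (A₁ × A₂): 42×39 by 39×14 → 42×14, cost 42·39·14 = 22932; ((A₁ × A₂) × A₃): 42×14 by 14×10 → 42×10, cost 42·14·10 = 5880; cumulative 28812. Total 28812.
Minimum: 21840.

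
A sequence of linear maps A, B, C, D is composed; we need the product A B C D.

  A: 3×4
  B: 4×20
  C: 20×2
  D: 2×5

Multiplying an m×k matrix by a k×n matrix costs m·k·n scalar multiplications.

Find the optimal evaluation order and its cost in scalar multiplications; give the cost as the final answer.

214

Adjacent pairs: AB = 3·4·20 = 240; BC = 4·20·2 = 160; CD = 20·2·5 = 200.
Length 3: A..C: k=1: 0+160+3·4·2=184; k=2: 240+0+3·20·2=360 → min 184 | B..D: k=2: 0+200+4·20·5=600; k=3: 160+0+4·2·5=200 → min 200.
Length 4: A..D: k=1: 0+200+3·4·5=260; k=2: 240+200+3·20·5=740; k=3: 184+0+3·2·5=214 → min 214.
Optimal parenthesization: ((A (B C)) D) with cost 214.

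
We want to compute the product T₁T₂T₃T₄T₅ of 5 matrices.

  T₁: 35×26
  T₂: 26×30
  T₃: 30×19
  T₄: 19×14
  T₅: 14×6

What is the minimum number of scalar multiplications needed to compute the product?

15156

Adjacent pairs: T₁T₂ = 35·26·30 = 27300; T₂T₃ = 26·30·19 = 14820; T₃T₄ = 30·19·14 = 7980; T₄T₅ = 19·14·6 = 1596.
Length 3: T₁..T₃: k=1: 0+14820+35·26·19=32110; k=2: 27300+0+35·30·19=47250 → min 32110 | T₂..T₄: k=2: 0+7980+26·30·14=18900; k=3: 14820+0+26·19·14=21736 → min 18900 | T₃..T₅: k=3: 0+1596+30·19·6=5016; k=4: 7980+0+30·14·6=10500 → min 5016.
Length 4: T₁..T₄: k=1: 0+18900+35·26·14=31640; k=2: 27300+7980+35·30·14=49980; k=3: 32110+0+35·19·14=41420 → min 31640 | T₂..T₅: k=2: 0+5016+26·30·6=9696; k=3: 14820+1596+26·19·6=19380; k=4: 18900+0+26·14·6=21084 → min 9696.
Length 5: T₁..T₅: k=1: 0+9696+35·26·6=15156; k=2: 27300+5016+35·30·6=38616; k=3: 32110+1596+35·19·6=37696; k=4: 31640+0+35·14·6=34580 → min 15156.
Optimal order: (T₁(T₂(T₃(T₄T₅)))) with cost 15156.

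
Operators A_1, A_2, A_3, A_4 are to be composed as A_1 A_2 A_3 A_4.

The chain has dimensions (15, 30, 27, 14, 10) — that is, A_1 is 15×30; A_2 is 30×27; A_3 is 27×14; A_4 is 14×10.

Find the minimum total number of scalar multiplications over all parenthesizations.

16380

Adjacent pairs: A_1A_2 = 15·30·27 = 12150; A_2A_3 = 30·27·14 = 11340; A_3A_4 = 27·14·10 = 3780.
Length 3: A_1..A_3: k=1: 0+11340+15·30·14=17640; k=2: 12150+0+15·27·14=17820 → min 17640 | A_2..A_4: k=2: 0+3780+30·27·10=11880; k=3: 11340+0+30·14·10=15540 → min 11880.
Length 4: A_1..A_4: k=1: 0+11880+15·30·10=16380; k=2: 12150+3780+15·27·10=19980; k=3: 17640+0+15·14·10=19740 → min 16380.
Optimal order: (A_1 (A_2 (A_3 A_4))) with cost 16380.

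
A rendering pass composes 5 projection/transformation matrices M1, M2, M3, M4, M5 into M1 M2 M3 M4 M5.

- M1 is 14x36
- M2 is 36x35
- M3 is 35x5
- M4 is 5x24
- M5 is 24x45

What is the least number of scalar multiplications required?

Adjacent pairs: M1M2 = 14·36·35 = 17640; M2M3 = 36·35·5 = 6300; M3M4 = 35·5·24 = 4200; M4M5 = 5·24·45 = 5400.
Length 3: M1..M3: k=1: 0+6300+14·36·5=8820; k=2: 17640+0+14·35·5=20090 → min 8820 | M2..M4: k=2: 0+4200+36·35·24=34440; k=3: 6300+0+36·5·24=10620 → min 10620 | M3..M5: k=3: 0+5400+35·5·45=13275; k=4: 4200+0+35·24·45=42000 → min 13275.
Length 4: M1..M4: k=1: 0+10620+14·36·24=22716; k=2: 17640+4200+14·35·24=33600; k=3: 8820+0+14·5·24=10500 → min 10500 | M2..M5: k=2: 0+13275+36·35·45=69975; k=3: 6300+5400+36·5·45=19800; k=4: 10620+0+36·24·45=49500 → min 19800.
Length 5: M1..M5: k=1: 0+19800+14·36·45=42480; k=2: 17640+13275+14·35·45=52965; k=3: 8820+5400+14·5·45=17370; k=4: 10500+0+14·24·45=25620 → min 17370.
Optimal order: ((M1 (M2 M3)) (M4 M5)) with cost 17370.

17370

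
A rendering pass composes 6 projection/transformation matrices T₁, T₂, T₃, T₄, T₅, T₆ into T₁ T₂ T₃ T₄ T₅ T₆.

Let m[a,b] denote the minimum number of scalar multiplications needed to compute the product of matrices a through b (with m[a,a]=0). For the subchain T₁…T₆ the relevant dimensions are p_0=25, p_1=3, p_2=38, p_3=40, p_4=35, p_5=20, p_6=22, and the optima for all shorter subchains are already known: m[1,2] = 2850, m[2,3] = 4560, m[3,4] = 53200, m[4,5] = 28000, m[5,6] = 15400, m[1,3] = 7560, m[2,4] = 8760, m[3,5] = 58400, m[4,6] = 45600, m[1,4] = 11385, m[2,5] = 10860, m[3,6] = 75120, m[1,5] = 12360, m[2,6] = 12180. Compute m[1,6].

m[1,6] = min over k∈[1,5] of m[1,k]+m[k+1,6]+p_{0}·p_k·p_{6}.
k=1: 0 + 12180 + 25·3·22 = 13830; k=2: 2850 + 75120 + 25·38·22 = 98870; k=3: 7560 + 45600 + 25·40·22 = 75160; k=4: 11385 + 15400 + 25·35·22 = 46035; k=5: 12360 + 0 + 25·20·22 = 23360.
Minimum: 13830 at k=1.

13830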